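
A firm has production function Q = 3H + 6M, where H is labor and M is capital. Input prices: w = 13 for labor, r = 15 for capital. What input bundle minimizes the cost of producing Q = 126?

H* = 0, M* = 21

The inputs are perfect substitutes, so the firm uses whichever has the lower cost per unit of output.
Cost per unit of output via H is w/3 = 13/3; via M it is r/6 = 2.5. M is cheaper.
Producing Q = 126 with M alone: H = 0, M = 21.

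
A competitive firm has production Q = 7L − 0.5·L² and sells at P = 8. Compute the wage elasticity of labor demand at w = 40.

From P·MP_L = w with MP_L = 7 − L, labor demand is L(w) = 7 − w/8.
dL/dw = −1/(8) = -0.125.
At w = 40, L = 2, so ε = (dL/dw)·(w/L) = (-0.125)·(40/2) = -2.5.

ε = -2.5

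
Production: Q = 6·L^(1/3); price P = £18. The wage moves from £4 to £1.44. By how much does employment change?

From P·MP_L = w with MP_L = 2·L^(-2/3), the labor demand is L(w) = (36/w)^(3/2).
At w = 4: L = 27. At w = 1.44: L = 125.
ΔL = 125 − 27 = 98.

ΔL = 98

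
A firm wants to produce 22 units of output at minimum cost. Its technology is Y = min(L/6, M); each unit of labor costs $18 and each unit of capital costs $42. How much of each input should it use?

With a fixed-proportions technology, the cost-minimizing bundle uses no slack in either input: L/6 = M = Y.
So L = 6·22 = 132 and M = 22.

L* = 132, M* = 22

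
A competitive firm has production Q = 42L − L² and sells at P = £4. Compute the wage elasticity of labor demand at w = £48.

ε = -0.4

From P·MP_L = w with MP_L = 42 − 2L, labor demand is L(w) = (42 − w/4)/2.
dL/dw = −1/(8) = -0.125.
At w = 48, L = 15, so ε = (dL/dw)·(w/L) = (-0.125)·(48/15) = -0.4.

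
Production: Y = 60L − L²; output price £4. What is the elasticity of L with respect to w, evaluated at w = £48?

From P·MP_L = w with MP_L = 60 − 2L, labor demand is L(w) = (60 − w/4)/2.
dL/dw = −1/(8) = -0.125.
At w = 48, L = 24, so ε = (dL/dw)·(w/L) = (-0.125)·(48/24) = -0.25.

ε = -0.25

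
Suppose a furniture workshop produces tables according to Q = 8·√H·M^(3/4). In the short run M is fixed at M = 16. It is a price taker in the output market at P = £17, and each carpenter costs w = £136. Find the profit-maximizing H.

H* = 16

With M = 16, MP_H = (1/2)·8·H^(-1/2)·16^(3/4) = 32·H^(-1/2).
Profit maximization for a price taker requires P·MP_H = w: 17·32·H^(-1/2) = 136.
So H^(-1/2) = 0.25, which gives H = 16.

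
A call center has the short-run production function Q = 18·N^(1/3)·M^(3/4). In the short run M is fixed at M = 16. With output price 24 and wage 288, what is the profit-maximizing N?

N* = 8

With M = 16, MP_N = (1/3)·18·N^(-2/3)·16^(3/4) = 48·N^(-2/3).
Profit maximization for a price taker requires P·MP_N = w: 24·48·N^(-2/3) = 288.
So N^(-2/3) = 0.25, which gives N = 8.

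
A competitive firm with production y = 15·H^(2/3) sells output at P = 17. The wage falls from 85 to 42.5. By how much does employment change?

From P·MP_H = w with MP_H = 10·H^(-1/3), the labor demand is H(w) = (170/w)^(3).
At w = 85: H = 8. At w = 42.5: H = 64.
ΔH = 64 − 8 = 56.

ΔH = 56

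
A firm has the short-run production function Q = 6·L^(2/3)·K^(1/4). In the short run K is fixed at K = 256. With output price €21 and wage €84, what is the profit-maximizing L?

L* = 64

With K = 256, MP_L = (2/3)·6·L^(-1/3)·256^(1/4) = 16·L^(-1/3).
Profit maximization for a price taker requires P·MP_L = w: 21·16·L^(-1/3) = 84.
So L^(-1/3) = 0.25, which gives L = 64.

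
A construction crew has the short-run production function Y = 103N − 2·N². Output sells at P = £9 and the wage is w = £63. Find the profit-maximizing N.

The marginal product of N is MP_N = 103 − 4N.
A price-taking firm hires until the value of the marginal product equals the wage: P·MP_N = w, so 9·(103 − 4N) = 63.
Then 103 − 4N = 7, giving N = 24.

N* = 24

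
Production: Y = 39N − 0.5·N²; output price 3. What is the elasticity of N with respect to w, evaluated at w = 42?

From P·MP_N = w with MP_N = 39 − N, labor demand is N(w) = 39 − w/3.
dN/dw = −1/(3) = -1/3.
At w = 42, N = 25, so ε = (dN/dw)·(w/N) = (-1/3)·(42/25) = -0.56.

ε = -0.56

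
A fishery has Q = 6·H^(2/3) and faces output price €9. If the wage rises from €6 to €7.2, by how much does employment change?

ΔH = -91

From P·MP_H = w with MP_H = 4·H^(-1/3), the labor demand is H(w) = (36/w)^(3).
At w = 6: H = 216. At w = 7.2: H = 125.
ΔH = 125 − 216 = -91.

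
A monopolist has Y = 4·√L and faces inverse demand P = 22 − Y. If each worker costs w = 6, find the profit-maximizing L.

Marginal revenue from the inverse demand is MR = 22 − 2Y.
The marginal product is MP_L = 2·L^(-1/2).
A monopolist hires until marginal revenue product equals the wage: MR·MP_L = w.
At L, Y = 4·√L. Substituting and solving: (22 − 8·√L)·2·L^(-1/2) = 6 gives L = 4.

L* = 4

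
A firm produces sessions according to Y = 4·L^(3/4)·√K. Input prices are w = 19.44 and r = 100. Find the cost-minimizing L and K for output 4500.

L* = 625, K* = 81

Cost minimization requires the marginal rate of technical substitution to equal the input-price ratio: MP_L/MP_K = w/r.
Here MP_L/MP_K = (3/4)·(K/L)/(1/2) = 1.5·(K/L). Setting this equal to 19.44/100 = 0.1944 gives K = 0.1296L.
Substituting into Y = 4500: 4·L^(3/4)·(0.1296L)^(1/2) = 4500.
Solving, L = 625 and K = 81.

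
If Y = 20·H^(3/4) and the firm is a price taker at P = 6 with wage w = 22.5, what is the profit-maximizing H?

H* = 256

MP_H = (3/4)·20·H^(-1/4) = 15·H^(-1/4).
Profit maximization for a price taker requires P·MP_H = w: 6·15·H^(-1/4) = 22.5.
So H^(-1/4) = 0.25, which gives H = 256.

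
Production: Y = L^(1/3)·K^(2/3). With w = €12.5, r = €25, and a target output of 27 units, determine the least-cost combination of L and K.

L* = 27, K* = 27

Cost minimization requires the marginal rate of technical substitution to equal the input-price ratio: MP_L/MP_K = w/r.
Here MP_L/MP_K = (1/3)·(K/L)/(2/3) = 0.5·(K/L). Setting this equal to 12.5/25 = 0.5 gives K = L.
Substituting into Y = 27: L^(1/3)·(L)^(2/3) = 27.
Solving, L = 27 and K = 27.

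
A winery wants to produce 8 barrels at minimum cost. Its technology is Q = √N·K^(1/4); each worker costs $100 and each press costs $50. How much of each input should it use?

N* = 16, K* = 16

Cost minimization requires the marginal rate of technical substitution to equal the input-price ratio: MP_N/MP_K = w/r.
Here MP_N/MP_K = (1/2)·(K/N)/(1/4) = 2·(K/N). Setting this equal to 100/50 = 2 gives K = N.
Substituting into Q = 8: N^(1/2)·(N)^(1/4) = 8.
Solving, N = 16 and K = 16.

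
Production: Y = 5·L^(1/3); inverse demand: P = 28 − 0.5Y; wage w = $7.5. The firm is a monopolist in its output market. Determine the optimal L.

Marginal revenue from the inverse demand is MR = 28 − Y.
The marginal product is MP_L = (5/3)·L^(-2/3).
A monopolist hires until marginal revenue product equals the wage: MR·MP_L = w.
At L, Y = 5·L^(1/3). Substituting and solving: (28 − 5·L^(1/3))·(5/3)·L^(-2/3) = 7.5 gives L = 8.

L* = 8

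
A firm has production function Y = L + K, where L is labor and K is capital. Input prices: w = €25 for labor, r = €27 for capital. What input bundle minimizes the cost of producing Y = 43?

L* = 43, K* = 0

The inputs are perfect substitutes, so the firm uses whichever has the lower cost per unit of output.
Cost per unit of output via L is 25; via K it is 27. L is cheaper.
Producing Y = 43 with L alone: L = 43, K = 0.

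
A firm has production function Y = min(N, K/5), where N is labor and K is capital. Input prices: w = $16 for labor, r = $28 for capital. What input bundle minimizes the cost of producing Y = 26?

With a fixed-proportions technology, the cost-minimizing bundle uses no slack in either input: N = K/5 = Y.
So N = 26 and K = 5·26 = 130.

N* = 26, K* = 130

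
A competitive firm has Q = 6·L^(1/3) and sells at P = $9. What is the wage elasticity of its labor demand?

ε = -1.5

MP_L = (1/3)·6·L^(-2/3), so P·MP_L = w gives 18·L^(-2/3) = w.
Solving, L(w) = (18/w)^(3/2). This is a constant-elasticity form: L ∝ w^(−3/2), so ε = −3/2.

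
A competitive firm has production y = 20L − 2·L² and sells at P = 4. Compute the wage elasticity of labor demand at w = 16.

ε = -0.25

From P·MP_L = w with MP_L = 20 − 4L, labor demand is L(w) = (20 − w/4)/4.
dL/dw = −1/(16) = -0.0625.
At w = 16, L = 4, so ε = (dL/dw)·(w/L) = (-0.0625)·(16/4) = -0.25.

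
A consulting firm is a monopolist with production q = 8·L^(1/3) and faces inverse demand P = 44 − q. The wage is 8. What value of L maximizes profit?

L* = 8

Marginal revenue from the inverse demand is MR = 44 − 2q.
The marginal product is MP_L = (8/3)·L^(-2/3).
A monopolist hires until marginal revenue product equals the wage: MR·MP_L = w.
At L, q = 8·L^(1/3). Substituting and solving: (44 − 16·L^(1/3))·(8/3)·L^(-2/3) = 8 gives L = 8.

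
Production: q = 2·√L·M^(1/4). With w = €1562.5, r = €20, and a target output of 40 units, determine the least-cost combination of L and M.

L* = 16, M* = 625

Cost minimization requires the marginal rate of technical substitution to equal the input-price ratio: MP_L/MP_M = w/r.
Here MP_L/MP_M = (1/2)·(M/L)/(1/4) = 2·(M/L). Setting this equal to 1562.5/20 = 78.125 gives M = 39.0625L.
Substituting into q = 40: 2·L^(1/2)·(39.0625L)^(1/4) = 40.
Solving, L = 16 and M = 625.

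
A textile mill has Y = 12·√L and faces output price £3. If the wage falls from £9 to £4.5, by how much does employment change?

From P·MP_L = w with MP_L = 6·L^(-1/2), the labor demand is L(w) = (18/w)^(2).
At w = 9: L = 4. At w = 4.5: L = 16.
ΔL = 16 − 4 = 12.

ΔL = 12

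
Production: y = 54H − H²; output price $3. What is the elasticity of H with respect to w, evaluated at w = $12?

From P·MP_H = w with MP_H = 54 − 2H, labor demand is H(w) = (54 − w/3)/2.
dH/dw = −1/(6) = -1/6.
At w = 12, H = 25, so ε = (dH/dw)·(w/H) = (-1/6)·(12/25) = -0.08.

ε = -0.08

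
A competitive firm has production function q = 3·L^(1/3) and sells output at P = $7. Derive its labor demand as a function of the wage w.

L(w) = (7/w)^(3/2)

MP_L = (1/3)·3·L^(-2/3) = L^(-2/3).
Setting P·MP_L = w: 7·L^(-2/3) = w.
Solving for L: L^(-2/3) = w/7, so L = (7/w)^(3/2).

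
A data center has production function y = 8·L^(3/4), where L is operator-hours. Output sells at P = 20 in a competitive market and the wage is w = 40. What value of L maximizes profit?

L* = 81

MP_L = (3/4)·8·L^(-1/4) = 6·L^(-1/4).
Profit maximization for a price taker requires P·MP_L = w: 20·6·L^(-1/4) = 40.
So L^(-1/4) = 1/3, which gives L = 81.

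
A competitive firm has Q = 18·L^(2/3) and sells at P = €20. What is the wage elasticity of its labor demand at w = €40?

ε = -3

MP_L = (2/3)·18·L^(-1/3), so P·MP_L = w gives 240·L^(-1/3) = w.
Solving, L(w) = (240/w)^(3). This is a constant-elasticity form: L ∝ w^(−3), so ε = −3.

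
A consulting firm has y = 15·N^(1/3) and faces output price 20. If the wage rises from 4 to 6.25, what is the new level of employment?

N* = 64

From P·MP_N = w with MP_N = 5·N^(-2/3), the labor demand is N(w) = (100/w)^(3/2).
At w = 4: N = 125. At w = 6.25: N = 64.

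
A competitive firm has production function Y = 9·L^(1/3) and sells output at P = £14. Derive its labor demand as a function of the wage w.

L(w) = (42/w)^(3/2)

MP_L = (1/3)·9·L^(-2/3) = 3·L^(-2/3).
Setting P·MP_L = w: 42·L^(-2/3) = w.
Solving for L: L^(-2/3) = w/42, so L = (42/w)^(3/2).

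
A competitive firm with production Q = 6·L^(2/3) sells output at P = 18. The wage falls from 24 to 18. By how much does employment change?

From P·MP_L = w with MP_L = 4·L^(-1/3), the labor demand is L(w) = (72/w)^(3).
At w = 24: L = 27. At w = 18: L = 64.
ΔL = 64 − 27 = 37.

ΔL = 37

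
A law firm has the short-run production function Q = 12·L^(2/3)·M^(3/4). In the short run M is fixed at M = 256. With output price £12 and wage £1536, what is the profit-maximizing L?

L* = 64

With M = 256, MP_L = (2/3)·12·L^(-1/3)·256^(3/4) = 512·L^(-1/3).
Profit maximization for a price taker requires P·MP_L = w: 12·512·L^(-1/3) = 1536.
So L^(-1/3) = 0.25, which gives L = 64.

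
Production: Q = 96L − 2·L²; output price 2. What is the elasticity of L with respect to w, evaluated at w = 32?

ε = -0.2

From P·MP_L = w with MP_L = 96 − 4L, labor demand is L(w) = (96 − w/2)/4.
dL/dw = −1/(8) = -0.125.
At w = 32, L = 20, so ε = (dL/dw)·(w/L) = (-0.125)·(32/20) = -0.2.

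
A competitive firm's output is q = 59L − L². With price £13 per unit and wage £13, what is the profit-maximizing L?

L* = 29

The marginal product of L is MP_L = 59 − 2L.
A price-taking firm hires until the value of the marginal product equals the wage: P·MP_L = w, so 13·(59 − 2L) = 13.
Then 59 − 2L = 1, giving L = 29.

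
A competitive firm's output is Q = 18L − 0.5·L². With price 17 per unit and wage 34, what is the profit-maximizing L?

The marginal product of L is MP_L = 18 − L.
A price-taking firm hires until the value of the marginal product equals the wage: P·MP_L = w, so 17·(18 − L) = 34.
Then 18 − L = 2, giving L = 16.

L* = 16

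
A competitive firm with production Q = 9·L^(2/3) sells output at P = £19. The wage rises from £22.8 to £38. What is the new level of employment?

L* = 27

From P·MP_L = w with MP_L = 6·L^(-1/3), the labor demand is L(w) = (114/w)^(3).
At w = 22.8: L = 125. At w = 38: L = 27.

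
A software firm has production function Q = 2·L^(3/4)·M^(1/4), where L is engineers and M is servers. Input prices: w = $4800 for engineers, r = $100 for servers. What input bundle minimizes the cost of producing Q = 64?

L* = 16, M* = 256

Cost minimization requires the marginal rate of technical substitution to equal the input-price ratio: MP_L/MP_M = w/r.
Here MP_L/MP_M = (3/4)·(M/L)/(1/4) = 3·(M/L). Setting this equal to 4800/100 = 48 gives M = 16L.
Substituting into Q = 64: 2·L^(3/4)·(16L)^(1/4) = 64.
Solving, L = 16 and M = 256.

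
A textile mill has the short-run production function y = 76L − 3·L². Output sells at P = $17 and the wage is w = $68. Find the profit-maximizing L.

The marginal product of L is MP_L = 76 − 6L.
A price-taking firm hires until the value of the marginal product equals the wage: P·MP_L = w, so 17·(76 − 6L) = 68.
Then 76 − 6L = 4, giving L = 12.

L* = 12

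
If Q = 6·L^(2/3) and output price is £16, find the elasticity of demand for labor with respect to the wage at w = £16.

MP_L = (2/3)·6·L^(-1/3), so P·MP_L = w gives 64·L^(-1/3) = w.
Solving, L(w) = (64/w)^(3). This is a constant-elasticity form: L ∝ w^(−3), so ε = −3.

ε = -3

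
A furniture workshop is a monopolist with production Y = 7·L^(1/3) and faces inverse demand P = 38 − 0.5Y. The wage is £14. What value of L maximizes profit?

L* = 8

Marginal revenue from the inverse demand is MR = 38 − Y.
The marginal product is MP_L = (7/3)·L^(-2/3).
A monopolist hires until marginal revenue product equals the wage: MR·MP_L = w.
At L, Y = 7·L^(1/3). Substituting and solving: (38 − 7·L^(1/3))·(7/3)·L^(-2/3) = 14 gives L = 8.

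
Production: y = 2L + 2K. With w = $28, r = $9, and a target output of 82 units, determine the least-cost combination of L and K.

The inputs are perfect substitutes, so the firm uses whichever has the lower cost per unit of output.
Cost per unit of output via L is w/2 = 14; via K it is r/2 = 4.5. K is cheaper.
Producing y = 82 with K alone: L = 0, K = 41.

L* = 0, K* = 41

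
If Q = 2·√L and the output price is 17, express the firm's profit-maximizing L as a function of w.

L(w) = 289/w²

MP_L = (1/2)·2·L^(-1/2) = L^(-1/2).
Setting P·MP_L = w: 17·L^(-1/2) = w.
Solving for L: L^(-1/2) = w/17, so L = (17/w)^(2).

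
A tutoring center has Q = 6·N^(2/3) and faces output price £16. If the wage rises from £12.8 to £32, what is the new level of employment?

From P·MP_N = w with MP_N = 4·N^(-1/3), the labor demand is N(w) = (64/w)^(3).
At w = 12.8: N = 125. At w = 32: N = 8.

N* = 8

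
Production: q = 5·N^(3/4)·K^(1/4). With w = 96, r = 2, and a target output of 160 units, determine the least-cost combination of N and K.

Cost minimization requires the marginal rate of technical substitution to equal the input-price ratio: MP_N/MP_K = w/r.
Here MP_N/MP_K = (3/4)·(K/N)/(1/4) = 3·(K/N). Setting this equal to 96/2 = 48 gives K = 16N.
Substituting into q = 160: 5·N^(3/4)·(16N)^(1/4) = 160.
Solving, N = 16 and K = 256.

N* = 16, K* = 256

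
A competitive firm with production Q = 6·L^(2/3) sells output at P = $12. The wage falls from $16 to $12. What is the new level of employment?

From P·MP_L = w with MP_L = 4·L^(-1/3), the labor demand is L(w) = (48/w)^(3).
At w = 16: L = 27. At w = 12: L = 64.

L* = 64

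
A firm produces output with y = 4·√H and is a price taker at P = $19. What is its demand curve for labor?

MP_H = (1/2)·4·H^(-1/2) = 2·H^(-1/2).
Setting P·MP_H = w: 38·H^(-1/2) = w.
Solving for H: H^(-1/2) = w/38, so H = (38/w)^(2).

H(w) = 1444/w²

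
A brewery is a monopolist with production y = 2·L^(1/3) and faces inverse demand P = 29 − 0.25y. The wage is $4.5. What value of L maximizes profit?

L* = 8

Marginal revenue from the inverse demand is MR = 29 − 0.5y.
The marginal product is MP_L = (2/3)·L^(-2/3).
A monopolist hires until marginal revenue product equals the wage: MR·MP_L = w.
At L, y = 2·L^(1/3). Substituting and solving: (29 − L^(1/3))·(2/3)·L^(-2/3) = 4.5 gives L = 8.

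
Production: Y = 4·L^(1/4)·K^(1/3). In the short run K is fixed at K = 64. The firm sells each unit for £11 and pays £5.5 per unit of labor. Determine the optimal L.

L* = 16

With K = 64, MP_L = (1/4)·4·L^(-3/4)·64^(1/3) = 4·L^(-3/4).
Profit maximization for a price taker requires P·MP_L = w: 11·4·L^(-3/4) = 5.5.
So L^(-3/4) = 0.125, which gives L = 16.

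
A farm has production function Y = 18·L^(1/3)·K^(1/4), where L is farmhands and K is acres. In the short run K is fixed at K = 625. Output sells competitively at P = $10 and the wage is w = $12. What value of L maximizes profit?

L* = 125

With K = 625, MP_L = (1/3)·18·L^(-2/3)·625^(1/4) = 30·L^(-2/3).
Profit maximization for a price taker requires P·MP_L = w: 10·30·L^(-2/3) = 12.
So L^(-2/3) = 0.04, which gives L = 125.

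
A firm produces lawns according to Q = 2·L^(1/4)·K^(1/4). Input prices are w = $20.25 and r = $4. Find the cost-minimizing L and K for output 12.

Cost minimization requires the marginal rate of technical substitution to equal the input-price ratio: MP_L/MP_K = w/r.
Here MP_L/MP_K = (1/4)·(K/L)/(1/4) = (K/L). Setting this equal to 20.25/4 = 5.0625 gives K = 5.0625L.
Substituting into Q = 12: 2·L^(1/4)·(5.0625L)^(1/4) = 12.
Solving, L = 16 and K = 81.

L* = 16, K* = 81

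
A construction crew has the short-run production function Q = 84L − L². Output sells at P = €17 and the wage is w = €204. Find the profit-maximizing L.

The marginal product of L is MP_L = 84 − 2L.
A price-taking firm hires until the value of the marginal product equals the wage: P·MP_L = w, so 17·(84 − 2L) = 204.
Then 84 − 2L = 12, giving L = 36.

L* = 36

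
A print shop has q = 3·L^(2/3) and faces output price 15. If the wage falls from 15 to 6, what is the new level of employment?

L* = 125

From P·MP_L = w with MP_L = 2·L^(-1/3), the labor demand is L(w) = (30/w)^(3).
At w = 15: L = 8. At w = 6: L = 125.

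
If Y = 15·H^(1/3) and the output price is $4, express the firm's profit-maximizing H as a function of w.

MP_H = (1/3)·15·H^(-2/3) = 5·H^(-2/3).
Setting P·MP_H = w: 20·H^(-2/3) = w.
Solving for H: H^(-2/3) = w/20, so H = (20/w)^(3/2).

H(w) = (20/w)^(3/2)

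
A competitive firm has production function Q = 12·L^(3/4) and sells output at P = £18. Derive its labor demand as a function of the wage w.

MP_L = (3/4)·12·L^(-1/4) = 9·L^(-1/4).
Setting P·MP_L = w: 162·L^(-1/4) = w.
Solving for L: L^(-1/4) = w/162, so L = (162/w)^(4).

L(w) = (162/w)^(4)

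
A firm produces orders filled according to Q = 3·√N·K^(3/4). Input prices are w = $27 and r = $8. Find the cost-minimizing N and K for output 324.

Cost minimization requires the marginal rate of technical substitution to equal the input-price ratio: MP_N/MP_K = w/r.
Here MP_N/MP_K = (1/2)·(K/N)/(3/4) = (2/3)·(K/N). Setting this equal to 27/8 = 3.375 gives K = 5.0625N.
Substituting into Q = 324: 3·N^(1/2)·(5.0625N)^(3/4) = 324.
Solving, N = 16 and K = 81.

N* = 16, K* = 81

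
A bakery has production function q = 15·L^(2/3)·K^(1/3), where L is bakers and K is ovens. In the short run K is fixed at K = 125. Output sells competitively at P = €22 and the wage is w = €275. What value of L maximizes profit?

L* = 64

With K = 125, MP_L = (2/3)·15·L^(-1/3)·125^(1/3) = 50·L^(-1/3).
Profit maximization for a price taker requires P·MP_L = w: 22·50·L^(-1/3) = 275.
So L^(-1/3) = 0.25, which gives L = 64.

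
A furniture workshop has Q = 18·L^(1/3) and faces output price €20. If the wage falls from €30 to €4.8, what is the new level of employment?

From P·MP_L = w with MP_L = 6·L^(-2/3), the labor demand is L(w) = (120/w)^(3/2).
At w = 30: L = 8. At w = 4.8: L = 125.

L* = 125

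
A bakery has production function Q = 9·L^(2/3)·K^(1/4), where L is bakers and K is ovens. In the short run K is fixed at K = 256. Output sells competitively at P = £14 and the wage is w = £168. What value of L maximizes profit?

L* = 8

With K = 256, MP_L = (2/3)·9·L^(-1/3)·256^(1/4) = 24·L^(-1/3).
Profit maximization for a price taker requires P·MP_L = w: 14·24·L^(-1/3) = 168.
So L^(-1/3) = 0.5, which gives L = 8.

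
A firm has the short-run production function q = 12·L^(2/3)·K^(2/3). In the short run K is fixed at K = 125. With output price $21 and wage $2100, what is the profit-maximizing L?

L* = 8

With K = 125, MP_L = (2/3)·12·L^(-1/3)·125^(2/3) = 200·L^(-1/3).
Profit maximization for a price taker requires P·MP_L = w: 21·200·L^(-1/3) = 2100.
So L^(-1/3) = 0.5, which gives L = 8.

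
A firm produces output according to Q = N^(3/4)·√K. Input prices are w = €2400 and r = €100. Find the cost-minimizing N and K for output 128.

Cost minimization requires the marginal rate of technical substitution to equal the input-price ratio: MP_N/MP_K = w/r.
Here MP_N/MP_K = (3/4)·(K/N)/(1/2) = 1.5·(K/N). Setting this equal to 2400/100 = 24 gives K = 16N.
Substituting into Q = 128: N^(3/4)·(16N)^(1/2) = 128.
Solving, N = 16 and K = 256.

N* = 16, K* = 256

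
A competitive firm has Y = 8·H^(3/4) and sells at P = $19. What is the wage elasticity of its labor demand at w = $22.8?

ε = -4

MP_H = (3/4)·8·H^(-1/4), so P·MP_H = w gives 114·H^(-1/4) = w.
Solving, H(w) = (114/w)^(4). This is a constant-elasticity form: H ∝ w^(−4), so ε = −4.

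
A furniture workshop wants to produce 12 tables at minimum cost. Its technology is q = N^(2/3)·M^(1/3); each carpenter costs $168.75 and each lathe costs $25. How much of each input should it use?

N* = 8, M* = 27

Cost minimization requires the marginal rate of technical substitution to equal the input-price ratio: MP_N/MP_M = w/r.
Here MP_N/MP_M = (2/3)·(M/N)/(1/3) = 2·(M/N). Setting this equal to 168.75/25 = 6.75 gives M = 3.375N.
Substituting into q = 12: N^(2/3)·(3.375N)^(1/3) = 12.
Solving, N = 8 and M = 27.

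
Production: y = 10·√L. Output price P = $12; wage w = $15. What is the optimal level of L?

L* = 16

MP_L = (1/2)·10·L^(-1/2) = 5·L^(-1/2).
Profit maximization for a price taker requires P·MP_L = w: 12·5·L^(-1/2) = 15.
So L^(-1/2) = 0.25, which gives L = 16.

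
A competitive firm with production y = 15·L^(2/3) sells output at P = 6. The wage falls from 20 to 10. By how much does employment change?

ΔL = 189

From P·MP_L = w with MP_L = 10·L^(-1/3), the labor demand is L(w) = (60/w)^(3).
At w = 20: L = 27. At w = 10: L = 216.
ΔL = 216 − 27 = 189.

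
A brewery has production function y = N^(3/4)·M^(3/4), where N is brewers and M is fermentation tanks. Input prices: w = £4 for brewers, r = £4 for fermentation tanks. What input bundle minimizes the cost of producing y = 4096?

Cost minimization requires the marginal rate of technical substitution to equal the input-price ratio: MP_N/MP_M = w/r.
Here MP_N/MP_M = (3/4)·(M/N)/(3/4) = (M/N). Setting this equal to 4/4 = 1 gives M = N.
Substituting into y = 4096: N^(3/4)·(N)^(3/4) = 4096.
Solving, N = 256 and M = 256.

N* = 256, M* = 256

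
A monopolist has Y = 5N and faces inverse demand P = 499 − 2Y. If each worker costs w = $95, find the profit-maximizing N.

N* = 24

Marginal revenue from the inverse demand is MR = 499 − 4Y.
The marginal product is MP_N = 5.
A monopolist hires until marginal revenue product equals the wage: MR·MP_N = w.
(499 − 20N)·5 = 95, so N = 24.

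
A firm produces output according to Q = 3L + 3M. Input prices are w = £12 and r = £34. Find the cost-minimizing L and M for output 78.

L* = 26, M* = 0

The inputs are perfect substitutes, so the firm uses whichever has the lower cost per unit of output.
Cost per unit of output via L is w/3 = 4; via M it is r/3 = 34/3. L is cheaper.
Producing Q = 78 with L alone: L = 26, M = 0.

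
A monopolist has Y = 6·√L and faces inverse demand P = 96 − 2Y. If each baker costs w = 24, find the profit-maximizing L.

Marginal revenue from the inverse demand is MR = 96 − 4Y.
The marginal product is MP_L = 3·L^(-1/2).
A monopolist hires until marginal revenue product equals the wage: MR·MP_L = w.
At L, Y = 6·√L. Substituting and solving: (96 − 24·√L)·3·L^(-1/2) = 24 gives L = 9.

L* = 9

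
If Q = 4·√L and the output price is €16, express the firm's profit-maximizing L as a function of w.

L(w) = 1024/w²

MP_L = (1/2)·4·L^(-1/2) = 2·L^(-1/2).
Setting P·MP_L = w: 32·L^(-1/2) = w.
Solving for L: L^(-1/2) = w/32, so L = (32/w)^(2).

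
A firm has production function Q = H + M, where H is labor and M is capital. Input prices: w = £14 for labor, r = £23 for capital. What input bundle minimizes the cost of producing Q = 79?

H* = 79, M* = 0

The inputs are perfect substitutes, so the firm uses whichever has the lower cost per unit of output.
Cost per unit of output via H is 14; via M it is 23. H is cheaper.
Producing Q = 79 with H alone: H = 79, M = 0.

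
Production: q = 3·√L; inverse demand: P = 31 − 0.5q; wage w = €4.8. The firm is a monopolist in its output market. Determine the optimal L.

Marginal revenue from the inverse demand is MR = 31 − q.
The marginal product is MP_L = 1.5·L^(-1/2).
A monopolist hires until marginal revenue product equals the wage: MR·MP_L = w.
At L, q = 3·√L. Substituting and solving: (31 − 3·√L)·1.5·L^(-1/2) = 4.8 gives L = 25.

L* = 25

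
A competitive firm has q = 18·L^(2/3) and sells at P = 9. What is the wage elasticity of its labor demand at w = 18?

MP_L = (2/3)·18·L^(-1/3), so P·MP_L = w gives 108·L^(-1/3) = w.
Solving, L(w) = (108/w)^(3). This is a constant-elasticity form: L ∝ w^(−3), so ε = −3.

ε = -3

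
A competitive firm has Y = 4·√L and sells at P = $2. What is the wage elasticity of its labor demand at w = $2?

MP_L = (1/2)·4·L^(-1/2), so P·MP_L = w gives 4·L^(-1/2) = w.
Solving, L(w) = (4/w)^(2). This is a constant-elasticity form: L ∝ w^(−2), so ε = −2.

ε = -2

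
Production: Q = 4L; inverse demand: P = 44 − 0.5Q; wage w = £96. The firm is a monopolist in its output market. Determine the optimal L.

L* = 5

Marginal revenue from the inverse demand is MR = 44 − Q.
The marginal product is MP_L = 4.
A monopolist hires until marginal revenue product equals the wage: MR·MP_L = w.
(44 − 4L)·4 = 96, so L = 5.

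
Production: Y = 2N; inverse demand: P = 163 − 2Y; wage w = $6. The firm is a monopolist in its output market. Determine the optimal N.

Marginal revenue from the inverse demand is MR = 163 − 4Y.
The marginal product is MP_N = 2.
A monopolist hires until marginal revenue product equals the wage: MR·MP_N = w.
(163 − 8N)·2 = 6, so N = 20.

N* = 20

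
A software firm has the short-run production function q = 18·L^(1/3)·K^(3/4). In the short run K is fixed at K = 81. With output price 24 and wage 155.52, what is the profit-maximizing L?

L* = 125

With K = 81, MP_L = (1/3)·18·L^(-2/3)·81^(3/4) = 162·L^(-2/3).
Profit maximization for a price taker requires P·MP_L = w: 24·162·L^(-2/3) = 155.52.
So L^(-2/3) = 0.04, which gives L = 125.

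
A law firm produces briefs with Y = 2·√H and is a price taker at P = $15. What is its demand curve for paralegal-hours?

MP_H = (1/2)·2·H^(-1/2) = H^(-1/2).
Setting P·MP_H = w: 15·H^(-1/2) = w.
Solving for H: H^(-1/2) = w/15, so H = (15/w)^(2).

H(w) = 225/w²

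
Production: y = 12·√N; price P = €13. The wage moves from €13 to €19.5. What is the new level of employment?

N* = 16

From P·MP_N = w with MP_N = 6·N^(-1/2), the labor demand is N(w) = (78/w)^(2).
At w = 13: N = 36. At w = 19.5: N = 16.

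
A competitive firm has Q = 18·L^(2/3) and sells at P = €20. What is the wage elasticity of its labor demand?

MP_L = (2/3)·18·L^(-1/3), so P·MP_L = w gives 240·L^(-1/3) = w.
Solving, L(w) = (240/w)^(3). This is a constant-elasticity form: L ∝ w^(−3), so ε = −3.

ε = -3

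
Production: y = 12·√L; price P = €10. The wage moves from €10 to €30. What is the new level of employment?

From P·MP_L = w with MP_L = 6·L^(-1/2), the labor demand is L(w) = (60/w)^(2).
At w = 10: L = 36. At w = 30: L = 4.

L* = 4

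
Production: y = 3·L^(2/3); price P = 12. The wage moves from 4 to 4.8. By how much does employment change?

From P·MP_L = w with MP_L = 2·L^(-1/3), the labor demand is L(w) = (24/w)^(3).
At w = 4: L = 216. At w = 4.8: L = 125.
ΔL = 125 − 216 = -91.

ΔL = -91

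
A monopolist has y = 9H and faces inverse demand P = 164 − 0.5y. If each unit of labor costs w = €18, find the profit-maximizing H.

Marginal revenue from the inverse demand is MR = 164 − y.
The marginal product is MP_H = 9.
A monopolist hires until marginal revenue product equals the wage: MR·MP_H = w.
(164 − 9H)·9 = 18, so H = 18.

H* = 18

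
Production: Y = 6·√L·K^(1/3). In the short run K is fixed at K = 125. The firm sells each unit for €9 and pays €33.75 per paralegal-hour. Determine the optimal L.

L* = 16

With K = 125, MP_L = (1/2)·6·L^(-1/2)·125^(1/3) = 15·L^(-1/2).
Profit maximization for a price taker requires P·MP_L = w: 9·15·L^(-1/2) = 33.75.
So L^(-1/2) = 0.25, which gives L = 16.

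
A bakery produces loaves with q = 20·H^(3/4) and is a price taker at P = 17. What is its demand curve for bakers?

H(w) = (255/w)^(4)

MP_H = (3/4)·20·H^(-1/4) = 15·H^(-1/4).
Setting P·MP_H = w: 255·H^(-1/4) = w.
Solving for H: H^(-1/4) = w/255, so H = (255/w)^(4).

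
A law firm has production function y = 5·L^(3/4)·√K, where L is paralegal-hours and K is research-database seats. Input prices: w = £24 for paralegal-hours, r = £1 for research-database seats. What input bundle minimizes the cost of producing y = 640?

L* = 16, K* = 256

Cost minimization requires the marginal rate of technical substitution to equal the input-price ratio: MP_L/MP_K = w/r.
Here MP_L/MP_K = (3/4)·(K/L)/(1/2) = 1.5·(K/L). Setting this equal to 24/1 = 24 gives K = 16L.
Substituting into y = 640: 5·L^(3/4)·(16L)^(1/2) = 640.
Solving, L = 16 and K = 256.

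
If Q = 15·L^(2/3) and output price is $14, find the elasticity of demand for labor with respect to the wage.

MP_L = (2/3)·15·L^(-1/3), so P·MP_L = w gives 140·L^(-1/3) = w.
Solving, L(w) = (140/w)^(3). This is a constant-elasticity form: L ∝ w^(−3), so ε = −3.

ε = -3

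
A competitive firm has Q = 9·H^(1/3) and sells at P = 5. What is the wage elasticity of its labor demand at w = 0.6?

ε = -1.5

MP_H = (1/3)·9·H^(-2/3), so P·MP_H = w gives 15·H^(-2/3) = w.
Solving, H(w) = (15/w)^(3/2). This is a constant-elasticity form: H ∝ w^(−3/2), so ε = −3/2.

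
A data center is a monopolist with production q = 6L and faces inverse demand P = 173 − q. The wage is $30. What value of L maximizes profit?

L* = 14

Marginal revenue from the inverse demand is MR = 173 − 2q.
The marginal product is MP_L = 6.
A monopolist hires until marginal revenue product equals the wage: MR·MP_L = w.
(173 − 12L)·6 = 30, so L = 14.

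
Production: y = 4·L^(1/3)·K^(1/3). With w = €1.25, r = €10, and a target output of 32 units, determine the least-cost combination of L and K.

L* = 64, K* = 8

Cost minimization requires the marginal rate of technical substitution to equal the input-price ratio: MP_L/MP_K = w/r.
Here MP_L/MP_K = (1/3)·(K/L)/(1/3) = (K/L). Setting this equal to 1.25/10 = 0.125 gives K = 0.125L.
Substituting into y = 32: 4·L^(1/3)·(0.125L)^(1/3) = 32.
Solving, L = 64 and K = 8.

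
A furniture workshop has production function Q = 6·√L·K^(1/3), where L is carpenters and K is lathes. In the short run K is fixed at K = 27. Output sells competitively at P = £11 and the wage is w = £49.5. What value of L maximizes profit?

L* = 4

With K = 27, MP_L = (1/2)·6·L^(-1/2)·27^(1/3) = 9·L^(-1/2).
Profit maximization for a price taker requires P·MP_L = w: 11·9·L^(-1/2) = 49.5.
So L^(-1/2) = 0.5, which gives L = 4.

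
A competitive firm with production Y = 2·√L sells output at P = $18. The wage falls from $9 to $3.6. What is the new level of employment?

L* = 25

From P·MP_L = w with MP_L = L^(-1/2), the labor demand is L(w) = (18/w)^(2).
At w = 9: L = 4. At w = 3.6: L = 25.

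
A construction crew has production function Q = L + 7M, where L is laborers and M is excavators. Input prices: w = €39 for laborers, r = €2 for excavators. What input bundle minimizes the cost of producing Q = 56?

L* = 0, M* = 8

The inputs are perfect substitutes, so the firm uses whichever has the lower cost per unit of output.
Cost per unit of output via L is 39; via M it is 2/7. M is cheaper.
Producing Q = 56 with M alone: L = 0, M = 8.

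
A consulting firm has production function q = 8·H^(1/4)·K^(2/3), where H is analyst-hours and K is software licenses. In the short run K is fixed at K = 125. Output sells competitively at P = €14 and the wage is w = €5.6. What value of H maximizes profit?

H* = 625

With K = 125, MP_H = (1/4)·8·H^(-3/4)·125^(2/3) = 50·H^(-3/4).
Profit maximization for a price taker requires P·MP_H = w: 14·50·H^(-3/4) = 5.6.
So H^(-3/4) = 0.008, which gives H = 625.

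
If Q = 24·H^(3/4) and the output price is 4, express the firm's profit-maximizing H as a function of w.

H(w) = (72/w)^(4)

MP_H = (3/4)·24·H^(-1/4) = 18·H^(-1/4).
Setting P·MP_H = w: 72·H^(-1/4) = w.
Solving for H: H^(-1/4) = w/72, so H = (72/w)^(4).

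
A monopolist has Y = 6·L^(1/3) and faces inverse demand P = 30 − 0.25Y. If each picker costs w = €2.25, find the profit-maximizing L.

Marginal revenue from the inverse demand is MR = 30 − 0.5Y.
The marginal product is MP_L = 2·L^(-2/3).
A monopolist hires until marginal revenue product equals the wage: MR·MP_L = w.
At L, Y = 6·L^(1/3). Substituting and solving: (30 − 3·L^(1/3))·2·L^(-2/3) = 2.25 gives L = 64.

L* = 64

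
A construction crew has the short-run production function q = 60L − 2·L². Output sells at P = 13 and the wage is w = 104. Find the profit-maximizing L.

L* = 13

The marginal product of L is MP_L = 60 − 4L.
A price-taking firm hires until the value of the marginal product equals the wage: P·MP_L = w, so 13·(60 − 4L) = 104.
Then 60 − 4L = 8, giving L = 13.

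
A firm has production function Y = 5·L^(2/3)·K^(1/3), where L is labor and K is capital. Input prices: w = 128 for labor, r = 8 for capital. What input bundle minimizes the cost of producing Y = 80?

Cost minimization requires the marginal rate of technical substitution to equal the input-price ratio: MP_L/MP_K = w/r.
Here MP_L/MP_K = (2/3)·(K/L)/(1/3) = 2·(K/L). Setting this equal to 128/8 = 16 gives K = 8L.
Substituting into Y = 80: 5·L^(2/3)·(8L)^(1/3) = 80.
Solving, L = 8 and K = 64.

L* = 8, K* = 64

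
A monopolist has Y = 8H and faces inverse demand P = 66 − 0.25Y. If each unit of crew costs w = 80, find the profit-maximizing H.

Marginal revenue from the inverse demand is MR = 66 − 0.5Y.
The marginal product is MP_H = 8.
A monopolist hires until marginal revenue product equals the wage: MR·MP_H = w.
(66 − 4H)·8 = 80, so H = 14.

H* = 14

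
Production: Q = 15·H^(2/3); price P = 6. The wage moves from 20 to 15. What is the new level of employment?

H* = 64

From P·MP_H = w with MP_H = 10·H^(-1/3), the labor demand is H(w) = (60/w)^(3).
At w = 20: H = 27. At w = 15: H = 64.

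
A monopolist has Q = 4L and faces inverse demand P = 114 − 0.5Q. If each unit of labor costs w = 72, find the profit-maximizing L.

Marginal revenue from the inverse demand is MR = 114 − Q.
The marginal product is MP_L = 4.
A monopolist hires until marginal revenue product equals the wage: MR·MP_L = w.
(114 − 4L)·4 = 72, so L = 24.

L* = 24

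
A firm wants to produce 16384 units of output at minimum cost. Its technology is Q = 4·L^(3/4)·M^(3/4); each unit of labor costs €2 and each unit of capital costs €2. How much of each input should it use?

Cost minimization requires the marginal rate of technical substitution to equal the input-price ratio: MP_L/MP_M = w/r.
Here MP_L/MP_M = (3/4)·(M/L)/(3/4) = (M/L). Setting this equal to 2/2 = 1 gives M = L.
Substituting into Q = 16384: 4·L^(3/4)·(L)^(3/4) = 16384.
Solving, L = 256 and M = 256.

L* = 256, M* = 256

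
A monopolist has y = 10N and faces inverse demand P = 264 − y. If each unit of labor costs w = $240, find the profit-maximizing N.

Marginal revenue from the inverse demand is MR = 264 − 2y.
The marginal product is MP_N = 10.
A monopolist hires until marginal revenue product equals the wage: MR·MP_N = w.
(264 − 20N)·10 = 240, so N = 12.

N* = 12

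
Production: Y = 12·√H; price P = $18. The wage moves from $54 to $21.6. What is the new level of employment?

From P·MP_H = w with MP_H = 6·H^(-1/2), the labor demand is H(w) = (108/w)^(2).
At w = 54: H = 4. At w = 21.6: H = 25.

H* = 25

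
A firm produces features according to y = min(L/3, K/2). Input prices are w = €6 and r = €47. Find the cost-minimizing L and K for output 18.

With a fixed-proportions technology, the cost-minimizing bundle uses no slack in either input: L/3 = K/2 = y.
So L = 3·18 = 54 and K = 2·18 = 36.

L* = 54, K* = 36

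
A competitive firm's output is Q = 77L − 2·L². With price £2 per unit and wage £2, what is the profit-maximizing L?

The marginal product of L is MP_L = 77 − 4L.
A price-taking firm hires until the value of the marginal product equals the wage: P·MP_L = w, so 2·(77 − 4L) = 2.
Then 77 − 4L = 1, giving L = 19.

L* = 19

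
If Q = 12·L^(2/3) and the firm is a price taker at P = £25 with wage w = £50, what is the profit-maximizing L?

MP_L = (2/3)·12·L^(-1/3) = 8·L^(-1/3).
Profit maximization for a price taker requires P·MP_L = w: 25·8·L^(-1/3) = 50.
So L^(-1/3) = 0.25, which gives L = 64.

L* = 64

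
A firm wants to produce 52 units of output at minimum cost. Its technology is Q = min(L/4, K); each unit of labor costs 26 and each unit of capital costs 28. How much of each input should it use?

L* = 208, K* = 52

With a fixed-proportions technology, the cost-minimizing bundle uses no slack in either input: L/4 = K = Q.
So L = 4·52 = 208 and K = 52.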